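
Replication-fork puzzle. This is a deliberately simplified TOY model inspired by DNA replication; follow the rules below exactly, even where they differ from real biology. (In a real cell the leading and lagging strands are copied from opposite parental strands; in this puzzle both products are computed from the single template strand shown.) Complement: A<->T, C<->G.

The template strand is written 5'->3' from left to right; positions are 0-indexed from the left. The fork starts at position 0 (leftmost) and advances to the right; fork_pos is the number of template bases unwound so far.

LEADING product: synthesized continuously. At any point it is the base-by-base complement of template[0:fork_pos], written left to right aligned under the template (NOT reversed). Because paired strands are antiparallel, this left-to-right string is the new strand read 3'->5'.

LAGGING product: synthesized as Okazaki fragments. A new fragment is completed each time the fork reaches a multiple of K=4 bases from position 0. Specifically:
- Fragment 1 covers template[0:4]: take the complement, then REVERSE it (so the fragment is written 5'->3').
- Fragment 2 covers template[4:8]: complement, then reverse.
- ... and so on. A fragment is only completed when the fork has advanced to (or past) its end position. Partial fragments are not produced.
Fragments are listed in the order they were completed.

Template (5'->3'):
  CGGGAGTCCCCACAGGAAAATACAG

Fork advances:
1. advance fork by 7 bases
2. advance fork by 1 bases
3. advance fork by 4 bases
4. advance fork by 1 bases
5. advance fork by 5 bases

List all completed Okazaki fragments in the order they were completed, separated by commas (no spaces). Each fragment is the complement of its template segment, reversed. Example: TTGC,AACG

Step 1: advance 7 -> fork_pos = 0 + 7 = 7. Reached multiple(s) of 4: 4 -> fragment 1 completed (1 total).
Step 2: advance 1 -> fork_pos = 7 + 1 = 8. Reached multiple(s) of 4: 8 -> fragment 2 completed (2 total).
Step 3: advance 4 -> fork_pos = 8 + 4 = 12. Reached multiple(s) of 4: 12 -> fragment 3 completed (3 total).
Step 4: advance 1 -> fork_pos = 12 + 1 = 13. Next multiple of 4 is 16 (not reached); still 3 fragment(s).
Step 5: advance 5 -> fork_pos = 13 + 5 = 18. Reached multiple(s) of 4: 16 -> fragment 4 completed (4 total).
Final fork_pos = 18, so 4 fragment(s) are complete. Build each: template segment -> complement -> reverse.
Fragment 1: template[0:4] = CGGG -> complement GCCC -> reversed CCCG
Fragment 2: template[4:8] = AGTC -> complement TCAG -> reversed GACT
Fragment 3: template[8:12] = CCCA -> complement GGGT -> reversed TGGG
Fragment 4: template[12:16] = CAGG -> complement GTCC -> reversed CCTG

Answer: CCCG,GACT,TGGG,CCTG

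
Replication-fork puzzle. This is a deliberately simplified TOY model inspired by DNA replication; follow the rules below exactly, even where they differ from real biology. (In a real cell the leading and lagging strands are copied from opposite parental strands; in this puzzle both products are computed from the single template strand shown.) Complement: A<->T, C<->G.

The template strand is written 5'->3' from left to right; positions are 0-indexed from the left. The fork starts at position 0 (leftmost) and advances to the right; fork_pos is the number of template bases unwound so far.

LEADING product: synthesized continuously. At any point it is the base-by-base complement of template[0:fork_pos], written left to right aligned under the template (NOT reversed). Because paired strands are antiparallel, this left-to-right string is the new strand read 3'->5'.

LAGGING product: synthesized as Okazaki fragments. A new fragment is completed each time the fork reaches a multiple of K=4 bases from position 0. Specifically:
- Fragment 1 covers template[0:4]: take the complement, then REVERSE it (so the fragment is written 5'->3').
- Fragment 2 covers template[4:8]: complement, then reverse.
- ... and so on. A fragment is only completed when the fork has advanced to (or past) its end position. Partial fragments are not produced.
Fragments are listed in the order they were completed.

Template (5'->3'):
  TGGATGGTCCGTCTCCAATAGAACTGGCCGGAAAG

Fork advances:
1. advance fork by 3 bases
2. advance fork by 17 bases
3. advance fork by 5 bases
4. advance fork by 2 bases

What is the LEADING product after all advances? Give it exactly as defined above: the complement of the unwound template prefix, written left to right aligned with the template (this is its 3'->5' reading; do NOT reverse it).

Step 1: advance 3 -> fork_pos = 0 + 3 = 3.
Step 2: advance 17 -> fork_pos = 3 + 17 = 20.
Step 3: advance 5 -> fork_pos = 20 + 5 = 25.
Step 4: advance 2 -> fork_pos = 25 + 2 = 27.
Unwound prefix: template[0:27] = TGGATGGTCCGTCTCCAATAGAACTGG
Complement it base by base (A<->T, C<->G), keeping left-to-right order:
  [0:5] TGGAT -> ACCTA
  [5:10] GGTCC -> CCAGG
  [10:15] GTCTC -> CAGAG
  [15:20] CAATA -> GTTAT
  [20:25] GAACT -> CTTGA
  [25:27] GG -> CC
Concatenate: ACCTACCAGGCAGAGGTTATCTTGACC (length 27; written aligned with the template, i.e. 3'->5').

Answer: ACCTACCAGGCAGAGGTTATCTTGACC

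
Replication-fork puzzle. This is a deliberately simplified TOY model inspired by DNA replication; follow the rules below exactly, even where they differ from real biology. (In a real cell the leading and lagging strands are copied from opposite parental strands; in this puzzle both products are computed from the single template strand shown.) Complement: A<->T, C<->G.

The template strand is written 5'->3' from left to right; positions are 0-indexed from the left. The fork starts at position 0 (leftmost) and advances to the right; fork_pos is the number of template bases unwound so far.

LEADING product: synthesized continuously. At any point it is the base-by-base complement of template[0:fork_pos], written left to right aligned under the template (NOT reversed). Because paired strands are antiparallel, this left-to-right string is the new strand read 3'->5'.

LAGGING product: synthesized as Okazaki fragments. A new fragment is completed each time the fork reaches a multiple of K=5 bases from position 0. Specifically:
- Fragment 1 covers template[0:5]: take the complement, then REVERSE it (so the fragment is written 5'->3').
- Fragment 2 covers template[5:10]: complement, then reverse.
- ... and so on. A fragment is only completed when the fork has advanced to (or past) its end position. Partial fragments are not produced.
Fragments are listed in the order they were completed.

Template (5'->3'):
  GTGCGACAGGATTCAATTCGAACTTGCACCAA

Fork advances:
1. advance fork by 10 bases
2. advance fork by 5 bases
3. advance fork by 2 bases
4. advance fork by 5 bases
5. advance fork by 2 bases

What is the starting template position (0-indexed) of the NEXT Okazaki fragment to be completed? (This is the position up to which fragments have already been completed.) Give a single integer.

Step 1: advance 10 -> fork_pos = 0 + 10 = 10. Reached multiple(s) of 5: 5, 10 -> fragments 1-2 completed (2 total).
Step 2: advance 5 -> fork_pos = 10 + 5 = 15. Reached multiple(s) of 5: 15 -> fragment 3 completed (3 total).
Step 3: advance 2 -> fork_pos = 15 + 2 = 17. Next multiple of 5 is 20 (not reached); still 3 fragment(s).
Step 4: advance 5 -> fork_pos = 17 + 5 = 22. Reached multiple(s) of 5: 20 -> fragment 4 completed (4 total).
Step 5: advance 2 -> fork_pos = 22 + 2 = 24. Next multiple of 5 is 25 (not reached); still 4 fragment(s).
4 fragment(s) completed, covering template[0:20] (4 x 5 = 20). The next fragment, fragment 5, covers template[20:25], so it starts at position 20.

Answer: 20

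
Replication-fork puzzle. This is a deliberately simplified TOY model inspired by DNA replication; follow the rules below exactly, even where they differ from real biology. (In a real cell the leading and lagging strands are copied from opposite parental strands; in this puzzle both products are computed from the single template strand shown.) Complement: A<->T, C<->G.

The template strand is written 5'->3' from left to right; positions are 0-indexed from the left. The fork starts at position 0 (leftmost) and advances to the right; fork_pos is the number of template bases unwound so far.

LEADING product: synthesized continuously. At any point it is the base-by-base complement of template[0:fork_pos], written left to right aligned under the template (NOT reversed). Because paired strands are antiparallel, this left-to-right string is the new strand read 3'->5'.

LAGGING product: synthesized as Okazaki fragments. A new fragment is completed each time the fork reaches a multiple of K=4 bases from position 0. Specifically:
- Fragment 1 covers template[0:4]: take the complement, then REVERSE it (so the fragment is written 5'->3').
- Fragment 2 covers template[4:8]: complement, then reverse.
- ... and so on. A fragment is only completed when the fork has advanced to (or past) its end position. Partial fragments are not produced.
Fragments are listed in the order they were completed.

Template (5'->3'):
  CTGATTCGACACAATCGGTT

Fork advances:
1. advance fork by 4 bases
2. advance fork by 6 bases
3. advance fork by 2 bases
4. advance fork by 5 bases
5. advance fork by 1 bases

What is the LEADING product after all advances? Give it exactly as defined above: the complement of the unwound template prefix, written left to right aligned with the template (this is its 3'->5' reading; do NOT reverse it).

Step 1: advance 4 -> fork_pos = 0 + 4 = 4.
Step 2: advance 6 -> fork_pos = 4 + 6 = 10.
Step 3: advance 2 -> fork_pos = 10 + 2 = 12.
Step 4: advance 5 -> fork_pos = 12 + 5 = 17.
Step 5: advance 1 -> fork_pos = 17 + 1 = 18.
Unwound prefix: template[0:18] = CTGATTCGACACAATCGG
Complement it base by base (A<->T, C<->G), keeping left-to-right order:
  [0:5] CTGAT -> GACTA
  [5:10] TCGAC -> AGCTG
  [10:15] ACAAT -> TGTTA
  [15:18] CGG -> GCC
Concatenate: GACTAAGCTGTGTTAGCC (length 18; written aligned with the template, i.e. 3'->5').

Answer: GACTAAGCTGTGTTAGCC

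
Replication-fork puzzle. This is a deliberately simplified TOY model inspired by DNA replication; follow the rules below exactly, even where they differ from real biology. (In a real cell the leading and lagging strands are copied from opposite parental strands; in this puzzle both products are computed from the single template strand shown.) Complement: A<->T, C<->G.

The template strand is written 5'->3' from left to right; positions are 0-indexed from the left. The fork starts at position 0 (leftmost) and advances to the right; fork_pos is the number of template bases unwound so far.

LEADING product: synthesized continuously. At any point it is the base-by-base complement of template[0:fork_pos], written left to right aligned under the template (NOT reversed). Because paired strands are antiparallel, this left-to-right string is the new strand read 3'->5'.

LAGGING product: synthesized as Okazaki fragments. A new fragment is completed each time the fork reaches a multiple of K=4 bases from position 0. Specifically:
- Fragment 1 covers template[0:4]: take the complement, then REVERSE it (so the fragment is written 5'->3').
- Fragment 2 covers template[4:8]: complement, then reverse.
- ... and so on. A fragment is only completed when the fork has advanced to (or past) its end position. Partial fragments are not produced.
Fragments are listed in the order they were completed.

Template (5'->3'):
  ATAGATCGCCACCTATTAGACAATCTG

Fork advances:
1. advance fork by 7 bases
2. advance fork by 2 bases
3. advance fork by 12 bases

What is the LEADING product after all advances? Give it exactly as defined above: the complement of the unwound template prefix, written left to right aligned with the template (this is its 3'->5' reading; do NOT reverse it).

Answer: TATCTAGCGGTGGATAATCTG

Derivation:
Step 1: advance 7 -> fork_pos = 0 + 7 = 7.
Step 2: advance 2 -> fork_pos = 7 + 2 = 9.
Step 3: advance 12 -> fork_pos = 9 + 12 = 21.
Unwound prefix: template[0:21] = ATAGATCGCCACCTATTAGAC
Complement it base by base (A<->T, C<->G), keeping left-to-right order:
  [0:5] ATAGA -> TATCT
  [5:10] TCGCC -> AGCGG
  [10:15] ACCTA -> TGGAT
  [15:20] TTAGA -> AATCT
  [20:21] C -> G
Concatenate: TATCTAGCGGTGGATAATCTG (length 21; written aligned with the template, i.e. 3'->5').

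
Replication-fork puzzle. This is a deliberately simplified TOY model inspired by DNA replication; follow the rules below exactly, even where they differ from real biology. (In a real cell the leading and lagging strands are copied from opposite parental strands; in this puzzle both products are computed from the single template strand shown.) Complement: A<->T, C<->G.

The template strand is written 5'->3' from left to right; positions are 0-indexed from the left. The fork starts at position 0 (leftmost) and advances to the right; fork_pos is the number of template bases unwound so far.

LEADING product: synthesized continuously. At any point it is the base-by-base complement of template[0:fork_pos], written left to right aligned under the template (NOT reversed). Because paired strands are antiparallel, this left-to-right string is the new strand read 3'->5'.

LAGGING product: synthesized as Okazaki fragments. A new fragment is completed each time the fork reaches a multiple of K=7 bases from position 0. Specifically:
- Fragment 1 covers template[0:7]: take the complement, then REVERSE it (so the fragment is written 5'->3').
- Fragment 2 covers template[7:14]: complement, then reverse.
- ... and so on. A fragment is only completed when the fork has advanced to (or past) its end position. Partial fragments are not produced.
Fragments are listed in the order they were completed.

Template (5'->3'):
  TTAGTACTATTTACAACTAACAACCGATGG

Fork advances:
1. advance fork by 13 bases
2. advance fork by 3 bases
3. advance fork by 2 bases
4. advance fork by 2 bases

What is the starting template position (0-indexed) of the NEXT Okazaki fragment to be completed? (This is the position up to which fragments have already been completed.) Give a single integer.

Step 1: advance 13 -> fork_pos = 0 + 13 = 13. Reached multiple(s) of 7: 7 -> fragment 1 completed (1 total).
Step 2: advance 3 -> fork_pos = 13 + 3 = 16. Reached multiple(s) of 7: 14 -> fragment 2 completed (2 total).
Step 3: advance 2 -> fork_pos = 16 + 2 = 18. Next multiple of 7 is 21 (not reached); still 2 fragment(s).
Step 4: advance 2 -> fork_pos = 18 + 2 = 20. Next multiple of 7 is 21 (not reached); still 2 fragment(s).
2 fragment(s) completed, covering template[0:14] (2 x 7 = 14). The next fragment, fragment 3, covers template[14:21], so it starts at position 14.

Answer: 14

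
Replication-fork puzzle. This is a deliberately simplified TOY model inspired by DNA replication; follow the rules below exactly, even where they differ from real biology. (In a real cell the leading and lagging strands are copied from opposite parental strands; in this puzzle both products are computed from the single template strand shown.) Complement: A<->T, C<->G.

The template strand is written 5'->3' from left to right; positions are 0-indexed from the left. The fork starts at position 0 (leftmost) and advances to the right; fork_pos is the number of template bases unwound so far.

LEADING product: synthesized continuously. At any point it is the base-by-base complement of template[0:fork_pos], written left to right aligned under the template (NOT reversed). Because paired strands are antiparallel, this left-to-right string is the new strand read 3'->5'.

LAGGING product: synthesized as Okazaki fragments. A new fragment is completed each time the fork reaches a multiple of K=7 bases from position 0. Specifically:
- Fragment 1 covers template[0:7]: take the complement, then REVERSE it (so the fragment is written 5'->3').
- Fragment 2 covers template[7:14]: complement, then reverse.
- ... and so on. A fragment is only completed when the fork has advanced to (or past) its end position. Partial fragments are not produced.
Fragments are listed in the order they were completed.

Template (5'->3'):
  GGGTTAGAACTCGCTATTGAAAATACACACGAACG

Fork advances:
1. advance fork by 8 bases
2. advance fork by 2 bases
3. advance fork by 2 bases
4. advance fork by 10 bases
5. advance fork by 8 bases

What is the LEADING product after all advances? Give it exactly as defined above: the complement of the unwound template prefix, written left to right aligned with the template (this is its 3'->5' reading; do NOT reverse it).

Step 1: advance 8 -> fork_pos = 0 + 8 = 8.
Step 2: advance 2 -> fork_pos = 8 + 2 = 10.
Step 3: advance 2 -> fork_pos = 10 + 2 = 12.
Step 4: advance 10 -> fork_pos = 12 + 10 = 22.
Step 5: advance 8 -> fork_pos = 22 + 8 = 30.
Unwound prefix: template[0:30] = GGGTTAGAACTCGCTATTGAAAATACACAC
Complement it base by base (A<->T, C<->G), keeping left-to-right order:
  [0:5] GGGTT -> CCCAA
  [5:10] AGAAC -> TCTTG
  [10:15] TCGCT -> AGCGA
  [15:20] ATTGA -> TAACT
  [20:25] AAATA -> TTTAT
  [25:30] CACAC -> GTGTG
Concatenate: CCCAATCTTGAGCGATAACTTTTATGTGTG (length 30; written aligned with the template, i.e. 3'->5').

Answer: CCCAATCTTGAGCGATAACTTTTATGTGTG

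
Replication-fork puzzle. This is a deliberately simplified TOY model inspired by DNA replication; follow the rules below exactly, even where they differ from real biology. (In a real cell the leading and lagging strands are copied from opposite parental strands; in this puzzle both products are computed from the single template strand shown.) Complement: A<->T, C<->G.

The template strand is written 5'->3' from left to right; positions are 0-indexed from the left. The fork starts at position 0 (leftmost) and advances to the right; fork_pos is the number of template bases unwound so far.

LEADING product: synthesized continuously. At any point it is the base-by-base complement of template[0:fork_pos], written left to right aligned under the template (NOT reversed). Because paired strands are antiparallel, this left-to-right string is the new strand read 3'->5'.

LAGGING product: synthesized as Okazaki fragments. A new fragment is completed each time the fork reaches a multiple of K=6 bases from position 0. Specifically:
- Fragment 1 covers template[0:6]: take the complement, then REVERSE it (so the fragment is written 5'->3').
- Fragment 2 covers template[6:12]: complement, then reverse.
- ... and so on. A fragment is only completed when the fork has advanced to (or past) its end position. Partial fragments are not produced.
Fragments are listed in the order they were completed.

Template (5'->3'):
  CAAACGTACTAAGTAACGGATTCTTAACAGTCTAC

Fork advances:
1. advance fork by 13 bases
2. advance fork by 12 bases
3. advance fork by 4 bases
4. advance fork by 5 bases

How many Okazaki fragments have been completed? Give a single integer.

Answer: 5

Derivation:
Step 1: advance 13 -> fork_pos = 0 + 13 = 13. Reached multiple(s) of 6: 6, 12 -> fragments 1-2 completed (2 total).
Step 2: advance 12 -> fork_pos = 13 + 12 = 25. Reached multiple(s) of 6: 18, 24 -> fragments 3-4 completed (4 total).
Step 3: advance 4 -> fork_pos = 25 + 4 = 29. Next multiple of 6 is 30 (not reached); still 4 fragment(s).
Step 4: advance 5 -> fork_pos = 29 + 5 = 34. Reached multiple(s) of 6: 30 -> fragment 5 completed (5 total).
Check: final fork_pos = 34; the multiples of 6 that are <= 34 are 6..30 -> 34 // 6 = 5 completed fragment(s).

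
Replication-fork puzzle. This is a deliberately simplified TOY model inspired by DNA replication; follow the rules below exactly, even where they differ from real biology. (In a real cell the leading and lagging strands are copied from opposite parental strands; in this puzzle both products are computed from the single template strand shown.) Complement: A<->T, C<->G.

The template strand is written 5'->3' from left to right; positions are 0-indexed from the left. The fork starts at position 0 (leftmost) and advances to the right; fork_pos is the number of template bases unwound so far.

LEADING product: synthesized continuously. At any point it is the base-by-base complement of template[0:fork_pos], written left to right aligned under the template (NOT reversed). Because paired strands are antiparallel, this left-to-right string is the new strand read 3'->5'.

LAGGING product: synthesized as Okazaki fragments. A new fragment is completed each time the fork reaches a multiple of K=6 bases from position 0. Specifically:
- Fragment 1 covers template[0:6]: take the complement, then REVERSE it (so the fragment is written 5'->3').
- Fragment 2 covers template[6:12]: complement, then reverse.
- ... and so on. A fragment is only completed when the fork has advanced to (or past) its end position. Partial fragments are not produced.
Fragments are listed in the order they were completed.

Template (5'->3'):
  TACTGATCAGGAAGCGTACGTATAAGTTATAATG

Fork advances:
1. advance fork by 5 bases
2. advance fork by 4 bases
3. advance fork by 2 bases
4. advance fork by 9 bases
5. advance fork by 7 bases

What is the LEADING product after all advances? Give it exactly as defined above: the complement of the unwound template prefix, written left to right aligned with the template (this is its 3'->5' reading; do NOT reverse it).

Step 1: advance 5 -> fork_pos = 0 + 5 = 5.
Step 2: advance 4 -> fork_pos = 5 + 4 = 9.
Step 3: advance 2 -> fork_pos = 9 + 2 = 11.
Step 4: advance 9 -> fork_pos = 11 + 9 = 20.
Step 5: advance 7 -> fork_pos = 20 + 7 = 27.
Unwound prefix: template[0:27] = TACTGATCAGGAAGCGTACGTATAAGT
Complement it base by base (A<->T, C<->G), keeping left-to-right order:
  [0:5] TACTG -> ATGAC
  [5:10] ATCAG -> TAGTC
  [10:15] GAAGC -> CTTCG
  [15:20] GTACG -> CATGC
  [20:25] TATAA -> ATATT
  [25:27] GT -> CA
Concatenate: ATGACTAGTCCTTCGCATGCATATTCA (length 27; written aligned with the template, i.e. 3'->5').

Answer: ATGACTAGTCCTTCGCATGCATATTCA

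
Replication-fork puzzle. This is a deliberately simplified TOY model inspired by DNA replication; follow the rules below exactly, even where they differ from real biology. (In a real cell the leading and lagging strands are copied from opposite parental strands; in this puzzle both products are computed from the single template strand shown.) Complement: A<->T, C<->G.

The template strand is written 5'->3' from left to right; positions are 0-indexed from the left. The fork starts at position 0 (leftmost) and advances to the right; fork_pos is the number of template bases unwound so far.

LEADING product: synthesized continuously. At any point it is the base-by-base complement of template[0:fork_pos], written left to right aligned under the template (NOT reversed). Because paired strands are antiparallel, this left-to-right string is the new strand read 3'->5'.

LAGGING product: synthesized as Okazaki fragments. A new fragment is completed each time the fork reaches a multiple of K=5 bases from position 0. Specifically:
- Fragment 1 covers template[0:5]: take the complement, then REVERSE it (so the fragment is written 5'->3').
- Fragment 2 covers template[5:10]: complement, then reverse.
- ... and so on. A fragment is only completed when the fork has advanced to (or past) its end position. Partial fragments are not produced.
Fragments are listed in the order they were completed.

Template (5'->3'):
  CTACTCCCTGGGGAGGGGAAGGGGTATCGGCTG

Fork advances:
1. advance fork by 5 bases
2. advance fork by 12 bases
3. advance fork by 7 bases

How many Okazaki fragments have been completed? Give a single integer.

Answer: 4

Derivation:
Step 1: advance 5 -> fork_pos = 0 + 5 = 5. Reached multiple(s) of 5: 5 -> fragment 1 completed (1 total).
Step 2: advance 12 -> fork_pos = 5 + 12 = 17. Reached multiple(s) of 5: 10, 15 -> fragments 2-3 completed (3 total).
Step 3: advance 7 -> fork_pos = 17 + 7 = 24. Reached multiple(s) of 5: 20 -> fragment 4 completed (4 total).
Check: final fork_pos = 24; the multiples of 5 that are <= 24 are 5..20 -> 24 // 5 = 4 completed fragment(s).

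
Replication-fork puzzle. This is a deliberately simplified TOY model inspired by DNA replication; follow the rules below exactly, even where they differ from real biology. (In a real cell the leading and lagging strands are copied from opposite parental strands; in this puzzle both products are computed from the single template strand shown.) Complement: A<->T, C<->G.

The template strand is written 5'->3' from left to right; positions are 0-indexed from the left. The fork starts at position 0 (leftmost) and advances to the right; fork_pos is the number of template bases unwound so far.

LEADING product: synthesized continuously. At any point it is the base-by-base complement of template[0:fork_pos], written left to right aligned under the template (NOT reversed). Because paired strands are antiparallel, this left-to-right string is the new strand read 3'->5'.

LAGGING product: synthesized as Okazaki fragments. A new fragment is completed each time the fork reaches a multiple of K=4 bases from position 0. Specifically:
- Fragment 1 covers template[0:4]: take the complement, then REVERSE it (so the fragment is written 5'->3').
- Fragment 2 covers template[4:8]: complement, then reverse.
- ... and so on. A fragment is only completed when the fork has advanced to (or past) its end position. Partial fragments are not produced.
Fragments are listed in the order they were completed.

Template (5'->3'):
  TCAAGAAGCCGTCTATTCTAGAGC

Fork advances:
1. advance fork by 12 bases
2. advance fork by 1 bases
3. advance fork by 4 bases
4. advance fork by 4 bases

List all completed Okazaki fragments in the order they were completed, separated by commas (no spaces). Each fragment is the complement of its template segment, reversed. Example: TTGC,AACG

Answer: TTGA,CTTC,ACGG,ATAG,TAGA

Derivation:
Step 1: advance 12 -> fork_pos = 0 + 12 = 12. Reached multiple(s) of 4: 4, 8, 12 -> fragments 1-3 completed (3 total).
Step 2: advance 1 -> fork_pos = 12 + 1 = 13. Next multiple of 4 is 16 (not reached); still 3 fragment(s).
Step 3: advance 4 -> fork_pos = 13 + 4 = 17. Reached multiple(s) of 4: 16 -> fragment 4 completed (4 total).
Step 4: advance 4 -> fork_pos = 17 + 4 = 21. Reached multiple(s) of 4: 20 -> fragment 5 completed (5 total).
Final fork_pos = 21, so 5 fragment(s) are complete. Build each: template segment -> complement -> reverse.
Fragment 1: template[0:4] = TCAA -> complement AGTT -> reversed TTGA
Fragment 2: template[4:8] = GAAG -> complement CTTC -> reversed CTTC
Fragment 3: template[8:12] = CCGT -> complement GGCA -> reversed ACGG
Fragment 4: template[12:16] = CTAT -> complement GATA -> reversed ATAG
Fragment 5: template[16:20] = TCTA -> complement AGAT -> reversed TAGA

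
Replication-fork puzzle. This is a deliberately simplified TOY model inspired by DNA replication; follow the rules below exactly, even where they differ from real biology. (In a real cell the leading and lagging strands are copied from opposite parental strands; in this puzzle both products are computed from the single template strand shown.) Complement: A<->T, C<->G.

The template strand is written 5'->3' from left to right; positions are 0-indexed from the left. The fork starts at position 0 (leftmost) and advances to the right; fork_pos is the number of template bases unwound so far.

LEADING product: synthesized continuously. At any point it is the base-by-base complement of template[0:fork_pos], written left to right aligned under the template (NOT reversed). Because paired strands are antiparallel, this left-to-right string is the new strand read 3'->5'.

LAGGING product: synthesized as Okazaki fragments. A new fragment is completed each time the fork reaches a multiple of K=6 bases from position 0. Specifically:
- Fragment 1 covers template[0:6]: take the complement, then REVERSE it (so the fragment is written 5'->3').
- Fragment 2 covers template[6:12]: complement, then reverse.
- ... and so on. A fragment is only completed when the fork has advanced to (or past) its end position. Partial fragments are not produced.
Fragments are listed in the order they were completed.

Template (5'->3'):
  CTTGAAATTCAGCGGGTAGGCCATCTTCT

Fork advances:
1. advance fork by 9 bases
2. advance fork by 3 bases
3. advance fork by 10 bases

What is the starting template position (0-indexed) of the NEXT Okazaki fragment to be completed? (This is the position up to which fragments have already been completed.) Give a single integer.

Step 1: advance 9 -> fork_pos = 0 + 9 = 9. Reached multiple(s) of 6: 6 -> fragment 1 completed (1 total).
Step 2: advance 3 -> fork_pos = 9 + 3 = 12. Reached multiple(s) of 6: 12 -> fragment 2 completed (2 total).
Step 3: advance 10 -> fork_pos = 12 + 10 = 22. Reached multiple(s) of 6: 18 -> fragment 3 completed (3 total).
3 fragment(s) completed, covering template[0:18] (3 x 6 = 18). The next fragment, fragment 4, covers template[18:24], so it starts at position 18.

Answer: 18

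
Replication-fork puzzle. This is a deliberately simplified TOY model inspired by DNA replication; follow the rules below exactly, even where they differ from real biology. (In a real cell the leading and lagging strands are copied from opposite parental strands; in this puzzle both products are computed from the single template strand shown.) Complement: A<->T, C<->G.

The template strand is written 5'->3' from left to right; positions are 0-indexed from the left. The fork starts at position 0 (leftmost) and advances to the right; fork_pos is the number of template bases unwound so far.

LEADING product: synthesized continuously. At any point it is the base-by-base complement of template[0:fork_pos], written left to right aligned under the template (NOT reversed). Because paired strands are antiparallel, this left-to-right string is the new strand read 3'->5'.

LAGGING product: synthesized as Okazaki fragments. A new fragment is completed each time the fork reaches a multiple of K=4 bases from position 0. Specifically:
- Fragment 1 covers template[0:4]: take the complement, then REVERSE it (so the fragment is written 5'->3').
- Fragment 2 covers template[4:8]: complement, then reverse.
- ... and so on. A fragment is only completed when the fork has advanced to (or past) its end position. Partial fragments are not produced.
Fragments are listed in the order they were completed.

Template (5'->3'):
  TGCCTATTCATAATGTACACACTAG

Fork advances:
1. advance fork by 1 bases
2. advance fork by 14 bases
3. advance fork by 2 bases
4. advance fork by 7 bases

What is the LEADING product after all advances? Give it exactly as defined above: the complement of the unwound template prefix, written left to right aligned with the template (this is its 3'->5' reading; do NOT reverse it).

Step 1: advance 1 -> fork_pos = 0 + 1 = 1.
Step 2: advance 14 -> fork_pos = 1 + 14 = 15.
Step 3: advance 2 -> fork_pos = 15 + 2 = 17.
Step 4: advance 7 -> fork_pos = 17 + 7 = 24.
Unwound prefix: template[0:24] = TGCCTATTCATAATGTACACACTA
Complement it base by base (A<->T, C<->G), keeping left-to-right order:
  [0:5] TGCCT -> ACGGA
  [5:10] ATTCA -> TAAGT
  [10:15] TAATG -> ATTAC
  [15:20] TACAC -> ATGTG
  [20:24] ACTA -> TGAT
Concatenate: ACGGATAAGTATTACATGTGTGAT (length 24; written aligned with the template, i.e. 3'->5').

Answer: ACGGATAAGTATTACATGTGTGAT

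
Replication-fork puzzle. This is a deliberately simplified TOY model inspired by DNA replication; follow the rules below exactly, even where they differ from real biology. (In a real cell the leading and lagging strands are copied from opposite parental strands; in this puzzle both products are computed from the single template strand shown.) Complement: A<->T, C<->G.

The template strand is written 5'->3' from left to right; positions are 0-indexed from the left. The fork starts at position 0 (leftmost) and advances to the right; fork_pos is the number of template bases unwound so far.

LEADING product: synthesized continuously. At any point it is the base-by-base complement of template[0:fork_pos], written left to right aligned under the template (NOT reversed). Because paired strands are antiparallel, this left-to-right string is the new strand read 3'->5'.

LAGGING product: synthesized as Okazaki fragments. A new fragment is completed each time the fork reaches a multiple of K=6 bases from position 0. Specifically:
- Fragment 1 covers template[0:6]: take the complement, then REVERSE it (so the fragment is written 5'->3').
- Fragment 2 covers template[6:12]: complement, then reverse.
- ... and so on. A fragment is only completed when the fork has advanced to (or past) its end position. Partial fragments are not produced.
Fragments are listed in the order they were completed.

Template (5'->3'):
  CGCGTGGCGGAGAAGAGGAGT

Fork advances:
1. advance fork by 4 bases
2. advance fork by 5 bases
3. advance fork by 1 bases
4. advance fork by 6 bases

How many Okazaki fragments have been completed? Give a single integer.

Step 1: advance 4 -> fork_pos = 0 + 4 = 4. Next multiple of 6 is 6 (not reached); still 0 fragment(s).
Step 2: advance 5 -> fork_pos = 4 + 5 = 9. Reached multiple(s) of 6: 6 -> fragment 1 completed (1 total).
Step 3: advance 1 -> fork_pos = 9 + 1 = 10. Next multiple of 6 is 12 (not reached); still 1 fragment(s).
Step 4: advance 6 -> fork_pos = 10 + 6 = 16. Reached multiple(s) of 6: 12 -> fragment 2 completed (2 total).
Check: final fork_pos = 16; the multiples of 6 that are <= 16 are 6..12 -> 16 // 6 = 2 completed fragment(s).

Answer: 2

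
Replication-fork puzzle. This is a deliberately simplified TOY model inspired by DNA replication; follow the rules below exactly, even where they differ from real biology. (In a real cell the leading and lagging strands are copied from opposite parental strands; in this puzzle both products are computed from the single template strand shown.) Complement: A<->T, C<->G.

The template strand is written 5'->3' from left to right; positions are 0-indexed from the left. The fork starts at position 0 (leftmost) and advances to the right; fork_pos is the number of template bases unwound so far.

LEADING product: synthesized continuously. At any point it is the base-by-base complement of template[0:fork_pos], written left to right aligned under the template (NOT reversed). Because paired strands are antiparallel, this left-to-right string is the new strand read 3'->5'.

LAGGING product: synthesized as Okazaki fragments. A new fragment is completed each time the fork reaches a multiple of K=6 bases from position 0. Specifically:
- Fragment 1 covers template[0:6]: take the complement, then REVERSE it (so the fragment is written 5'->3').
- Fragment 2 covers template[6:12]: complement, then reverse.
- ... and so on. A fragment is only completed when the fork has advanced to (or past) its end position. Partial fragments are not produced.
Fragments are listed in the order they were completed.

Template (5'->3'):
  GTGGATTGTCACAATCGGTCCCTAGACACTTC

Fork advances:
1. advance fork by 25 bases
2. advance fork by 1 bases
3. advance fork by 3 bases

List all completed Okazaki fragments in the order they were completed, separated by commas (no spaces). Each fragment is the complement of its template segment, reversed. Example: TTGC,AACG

Step 1: advance 25 -> fork_pos = 0 + 25 = 25. Reached multiple(s) of 6: 6, 12, 18, 24 -> fragments 1-4 completed (4 total).
Step 2: advance 1 -> fork_pos = 25 + 1 = 26. Next multiple of 6 is 30 (not reached); still 4 fragment(s).
Step 3: advance 3 -> fork_pos = 26 + 3 = 29. Next multiple of 6 is 30 (not reached); still 4 fragment(s).
Final fork_pos = 29, so 4 fragment(s) are complete. Build each: template segment -> complement -> reverse.
Fragment 1: template[0:6] = GTGGAT -> complement CACCTA -> reversed ATCCAC
Fragment 2: template[6:12] = TGTCAC -> complement ACAGTG -> reversed GTGACA
Fragment 3: template[12:18] = AATCGG -> complement TTAGCC -> reversed CCGATT
Fragment 4: template[18:24] = TCCCTA -> complement AGGGAT -> reversed TAGGGA

Answer: ATCCAC,GTGACA,CCGATT,TAGGGA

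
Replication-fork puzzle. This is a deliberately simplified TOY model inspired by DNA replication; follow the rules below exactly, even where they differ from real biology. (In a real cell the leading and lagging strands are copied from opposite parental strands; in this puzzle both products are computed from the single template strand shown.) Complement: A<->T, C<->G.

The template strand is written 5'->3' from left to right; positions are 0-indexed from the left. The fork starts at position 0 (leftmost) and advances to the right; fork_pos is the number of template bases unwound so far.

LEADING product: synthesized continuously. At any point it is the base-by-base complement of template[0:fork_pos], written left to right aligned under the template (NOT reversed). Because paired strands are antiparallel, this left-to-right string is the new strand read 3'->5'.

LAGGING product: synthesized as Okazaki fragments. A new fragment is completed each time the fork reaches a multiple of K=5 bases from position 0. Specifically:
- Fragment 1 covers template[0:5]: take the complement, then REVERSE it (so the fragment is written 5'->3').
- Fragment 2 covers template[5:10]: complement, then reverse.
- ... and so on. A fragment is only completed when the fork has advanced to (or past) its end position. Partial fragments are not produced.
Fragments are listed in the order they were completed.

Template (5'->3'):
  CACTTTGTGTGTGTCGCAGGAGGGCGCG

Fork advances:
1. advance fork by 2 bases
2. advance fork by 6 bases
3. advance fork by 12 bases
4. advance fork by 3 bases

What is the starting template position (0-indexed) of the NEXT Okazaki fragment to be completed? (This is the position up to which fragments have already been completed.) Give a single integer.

Answer: 20

Derivation:
Step 1: advance 2 -> fork_pos = 0 + 2 = 2. Next multiple of 5 is 5 (not reached); still 0 fragment(s).
Step 2: advance 6 -> fork_pos = 2 + 6 = 8. Reached multiple(s) of 5: 5 -> fragment 1 completed (1 total).
Step 3: advance 12 -> fork_pos = 8 + 12 = 20. Reached multiple(s) of 5: 10, 15, 20 -> fragments 2-4 completed (4 total).
Step 4: advance 3 -> fork_pos = 20 + 3 = 23. Next multiple of 5 is 25 (not reached); still 4 fragment(s).
4 fragment(s) completed, covering template[0:20] (4 x 5 = 20). The next fragment, fragment 5, covers template[20:25], so it starts at position 20.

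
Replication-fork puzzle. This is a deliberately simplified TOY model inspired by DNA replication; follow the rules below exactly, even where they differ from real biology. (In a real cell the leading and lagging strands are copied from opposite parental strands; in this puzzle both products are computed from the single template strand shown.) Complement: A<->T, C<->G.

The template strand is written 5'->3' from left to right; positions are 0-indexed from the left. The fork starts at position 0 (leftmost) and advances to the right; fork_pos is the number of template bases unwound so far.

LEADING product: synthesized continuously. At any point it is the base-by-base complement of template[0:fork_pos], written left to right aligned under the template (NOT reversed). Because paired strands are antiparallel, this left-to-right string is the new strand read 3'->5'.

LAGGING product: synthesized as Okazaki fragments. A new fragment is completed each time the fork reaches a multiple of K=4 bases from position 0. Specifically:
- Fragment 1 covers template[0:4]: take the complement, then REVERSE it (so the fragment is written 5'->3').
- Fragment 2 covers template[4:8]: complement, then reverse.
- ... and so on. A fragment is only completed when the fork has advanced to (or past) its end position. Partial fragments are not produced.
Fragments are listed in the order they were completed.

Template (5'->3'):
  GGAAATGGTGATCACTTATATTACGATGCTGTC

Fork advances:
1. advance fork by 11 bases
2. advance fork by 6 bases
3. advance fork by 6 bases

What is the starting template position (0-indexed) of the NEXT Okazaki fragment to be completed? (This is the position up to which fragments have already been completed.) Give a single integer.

Step 1: advance 11 -> fork_pos = 0 + 11 = 11. Reached multiple(s) of 4: 4, 8 -> fragments 1-2 completed (2 total).
Step 2: advance 6 -> fork_pos = 11 + 6 = 17. Reached multiple(s) of 4: 12, 16 -> fragments 3-4 completed (4 total).
Step 3: advance 6 -> fork_pos = 17 + 6 = 23. Reached multiple(s) of 4: 20 -> fragment 5 completed (5 total).
5 fragment(s) completed, covering template[0:20] (5 x 4 = 20). The next fragment, fragment 6, covers template[20:24], so it starts at position 20.

Answer: 20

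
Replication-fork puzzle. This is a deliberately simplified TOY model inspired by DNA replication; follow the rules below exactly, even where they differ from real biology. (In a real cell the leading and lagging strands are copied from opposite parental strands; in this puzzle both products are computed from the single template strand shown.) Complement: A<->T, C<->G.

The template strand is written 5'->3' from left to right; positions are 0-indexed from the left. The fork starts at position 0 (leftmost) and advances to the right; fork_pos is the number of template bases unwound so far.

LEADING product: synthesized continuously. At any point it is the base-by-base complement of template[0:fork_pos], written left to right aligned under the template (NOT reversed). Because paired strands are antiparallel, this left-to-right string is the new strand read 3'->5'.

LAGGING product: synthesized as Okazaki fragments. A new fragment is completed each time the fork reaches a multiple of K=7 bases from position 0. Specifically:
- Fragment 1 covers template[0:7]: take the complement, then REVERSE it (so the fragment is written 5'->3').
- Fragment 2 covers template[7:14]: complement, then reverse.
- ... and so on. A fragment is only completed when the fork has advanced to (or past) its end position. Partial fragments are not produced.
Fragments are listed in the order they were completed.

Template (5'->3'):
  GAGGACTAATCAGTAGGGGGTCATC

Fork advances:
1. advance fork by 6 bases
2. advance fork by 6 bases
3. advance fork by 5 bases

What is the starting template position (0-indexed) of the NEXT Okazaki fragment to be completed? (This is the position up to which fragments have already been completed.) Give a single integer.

Answer: 14

Derivation:
Step 1: advance 6 -> fork_pos = 0 + 6 = 6. Next multiple of 7 is 7 (not reached); still 0 fragment(s).
Step 2: advance 6 -> fork_pos = 6 + 6 = 12. Reached multiple(s) of 7: 7 -> fragment 1 completed (1 total).
Step 3: advance 5 -> fork_pos = 12 + 5 = 17. Reached multiple(s) of 7: 14 -> fragment 2 completed (2 total).
2 fragment(s) completed, covering template[0:14] (2 x 7 = 14). The next fragment, fragment 3, covers template[14:21], so it starts at position 14.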